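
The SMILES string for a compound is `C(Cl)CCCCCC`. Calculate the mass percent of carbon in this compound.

Atom tally by fragment:
  ClCH2 → C:1 H:2 Cl:1
  CH2 → C:1 H:2
  CH2 → C:1 H:2
  CH2 → C:1 H:2
  CH2 → C:1 H:2
  CH2 → C:1 H:2
  CH3 → C:1 H:3
Element totals:
  C: 7
  H: 15
  Cl: 1
Molecular formula: C7H15Cl.
Molar mass = 134.647 g/mol.
Mass from C: 7 × 12.011 = 84.077 g/mol.
%C = 84.077 / 134.647 × 100 = 62.44%.

62.44%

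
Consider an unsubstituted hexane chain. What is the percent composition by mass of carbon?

83.62%

Atom tally by fragment:
  CH3 → C:1 H:3
  CH2 → C:1 H:2
  CH2 → C:1 H:2
  CH2 → C:1 H:2
  CH2 → C:1 H:2
  CH3 → C:1 H:3
Element totals:
  C: 6
  H: 14
Molecular formula: C6H14.
Molar mass = 86.178 g/mol.
Mass from C: 6 × 12.011 = 72.066 g/mol.
%C = 72.066 / 86.178 × 100 = 83.62%.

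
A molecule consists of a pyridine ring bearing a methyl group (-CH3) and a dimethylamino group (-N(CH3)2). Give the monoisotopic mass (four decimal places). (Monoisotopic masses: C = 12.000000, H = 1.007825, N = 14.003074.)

Atom tally by fragment:
  pyridine ring core → C:5 H:5 N:1
  (− 2 ring H displaced by substituents)
  + CH3 → C:1 H:3
  + N(CH3)2 → N:1 C:2 H:6
Element totals:
  C: 8
  H: 12
  N: 2
Molecular formula: C8H12N2.
  M = 8(12.0) + 12(1.007825) + 2(14.003074)
    = 96.000000 + 12.093900 + 28.006148 = 136.100048

136.1000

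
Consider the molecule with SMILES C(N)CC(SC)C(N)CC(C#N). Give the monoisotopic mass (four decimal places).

187.1143

Atom tally by fragment:
  H2NCH2 → C:1 H:4 N:1
  CH2 → C:1 H:2
  CH(SCH3) → C:2 H:4 S:1
  CH(NH2) → C:1 H:3 N:1
  CH2 → C:1 H:2
  CH2CN → C:2 H:2 N:1
Element totals:
  C: 8
  H: 17
  N: 3
  S: 1
Molecular formula: C8H17N3S.
  M = 8(12.0) + 17(1.007825) + 3(14.003074) + 31.972071
    = 96.000000 + 17.133025 + 42.009222 + 31.972071 = 187.114318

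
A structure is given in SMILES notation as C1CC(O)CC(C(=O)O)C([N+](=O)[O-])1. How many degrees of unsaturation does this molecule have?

3

Atom tally by fragment:
  cyclohexane ring core → C:6 H:12
  (− 3 ring H displaced by substituents)
  + OH → O:1 H:1
  + COOH → C:1 H:1 O:2
  + NO2 → N:1 O:2
Element totals:
  C: 7
  H: 11
  N: 1
  O: 5
Molecular formula: C7H11NO5.
DoU = (2C + 2 + N − H − X) / 2 = (2·7 + 2 + 1 − 11 − 0) / 2 = 3.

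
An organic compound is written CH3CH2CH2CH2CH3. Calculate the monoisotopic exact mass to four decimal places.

72.0939

Atom tally by fragment:
  CH3 → C:1 H:3
  CH2 → C:1 H:2
  CH2 → C:1 H:2
  CH2 → C:1 H:2
  CH3 → C:1 H:3
Element totals:
  C: 5
  H: 12
Molecular formula: C5H12.
  M = 5(12.0) + 12(1.007825)
    = 60.000000 + 12.093900 = 72.093900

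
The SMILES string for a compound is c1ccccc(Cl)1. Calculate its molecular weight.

112.56 g/mol

Atom tally by fragment:
  benzene ring core → C:6 H:6
  (− 1 ring H displaced by substituents)
  + Cl → Cl:1
Element totals:
  C: 6
  H: 5
  Cl: 1
Molecular formula: C6H5Cl.
  M = 6(12.011) + 5(1.008) + 35.45
    = 72.066 + 5.040 + 35.450 = 112.556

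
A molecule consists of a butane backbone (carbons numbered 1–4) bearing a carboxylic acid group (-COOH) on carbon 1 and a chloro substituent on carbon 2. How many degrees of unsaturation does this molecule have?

Atom tally by fragment:
  HOOCCH2 → C:2 H:3 O:2
  CH(Cl) → C:1 H:1 Cl:1
  CH2 → C:1 H:2
  CH3 → C:1 H:3
Element totals:
  C: 5
  H: 9
  Cl: 1
  O: 2
Molecular formula: C5H9ClO2.
DoU = (2C + 2 + N − H − X) / 2 = (2·5 + 2 + 0 − 9 − 1) / 2 = 1.

1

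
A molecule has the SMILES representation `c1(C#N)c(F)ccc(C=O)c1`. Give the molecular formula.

C8H4FNO

Atom tally by fragment:
  benzene ring core → C:6 H:6
  (− 3 ring H displaced by substituents)
  + CN → C:1 N:1
  + F → F:1
  + CHO → C:1 H:1 O:1
Element totals:
  C: 8
  H: 4
  F: 1
  N: 1
  O: 1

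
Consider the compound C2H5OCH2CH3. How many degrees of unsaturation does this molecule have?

Atom tally by fragment:
  C2H5OCH2 → C:3 H:7 O:1
  CH3 → C:1 H:3
Element totals:
  C: 4
  H: 10
  O: 1
Molecular formula: C4H10O.
DoU = (2C + 2 + N − H − X) / 2 = (2·4 + 2 + 0 − 10 − 0) / 2 = 0.

0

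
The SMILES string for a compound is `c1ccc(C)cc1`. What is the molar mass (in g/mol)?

Atom tally by fragment:
  benzene ring core → C:6 H:6
  (− 1 ring H displaced by substituents)
  + CH3 → C:1 H:3
Element totals:
  C: 7
  H: 8
Molecular formula: C7H8.
  M = 7(12.011) + 8(1.008)
    = 84.077 + 8.064 = 92.141

92.14 g/mol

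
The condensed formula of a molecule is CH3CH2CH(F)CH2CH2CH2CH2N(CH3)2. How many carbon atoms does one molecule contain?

Element totals:
  C: 9
  H: 20
  F: 1
  N: 1

9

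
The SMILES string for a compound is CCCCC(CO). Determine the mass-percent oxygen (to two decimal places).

Atom tally by fragment:
  CH3 → C:1 H:3
  CH2 → C:1 H:2
  CH2 → C:1 H:2
  CH2 → C:1 H:2
  CH2CH2OH → C:2 H:5 O:1
Element totals:
  C: 6
  H: 14
  O: 1
Molecular formula: C6H14O.
Molar mass = 102.177 g/mol.
Mass from O: 1 × 15.999 = 15.999 g/mol.
%O = 15.999 / 102.177 × 100 = 15.66%.

15.66%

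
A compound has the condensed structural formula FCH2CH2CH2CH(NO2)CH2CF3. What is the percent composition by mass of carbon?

35.48%

Atom tally by fragment:
  FCH2 → C:1 H:2 F:1
  CH2 → C:1 H:2
  CH2 → C:1 H:2
  CH(NO2) → C:1 H:1 N:1 O:2
  CH2CF3 → C:2 H:2 F:3
Element totals:
  C: 6
  H: 9
  F: 4
  N: 1
  O: 2
Molecular formula: C6H9F4NO2.
Molar mass = 203.135 g/mol.
Mass from C: 6 × 12.011 = 72.066 g/mol.
%C = 72.066 / 203.135 × 100 = 35.48%.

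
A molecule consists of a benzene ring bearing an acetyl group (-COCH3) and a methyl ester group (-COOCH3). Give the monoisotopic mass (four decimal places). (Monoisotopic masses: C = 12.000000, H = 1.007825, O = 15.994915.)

178.0630

Atom tally by fragment:
  benzene ring core → C:6 H:6
  (− 2 ring H displaced by substituents)
  + COCH3 → C:2 H:3 O:1
  + COOCH3 → C:2 H:3 O:2
Element totals:
  C: 10
  H: 10
  O: 3
Molecular formula: C10H10O3.
  M = 10(12.0) + 10(1.007825) + 3(15.994915)
    = 120.000000 + 10.078250 + 47.984745 = 178.062995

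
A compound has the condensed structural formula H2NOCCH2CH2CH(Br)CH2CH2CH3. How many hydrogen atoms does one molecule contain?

Element totals:
  C: 7
  H: 14
  Br: 1
  N: 1
  O: 1

14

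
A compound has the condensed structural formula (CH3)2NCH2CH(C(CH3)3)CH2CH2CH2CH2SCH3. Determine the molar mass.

231.44 g/mol

Atom tally by fragment:
  (CH3)2NCH2 → C:3 H:8 N:1
  CH(C(CH3)3) → C:5 H:10
  CH2 → C:1 H:2
  CH2 → C:1 H:2
  CH2 → C:1 H:2
  CH2SCH3 → C:2 H:5 S:1
Element totals:
  C: 13
  H: 29
  N: 1
  S: 1
Molecular formula: C13H29NS.
  M = 13(12.011) + 29(1.008) + 14.007 + 32.06
    = 156.143 + 29.232 + 14.007 + 32.060 = 231.442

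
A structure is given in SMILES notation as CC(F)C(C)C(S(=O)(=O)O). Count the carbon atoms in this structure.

5

Atom tally by fragment:
  CH3 → C:1 H:3
  CH(F) → C:1 H:1 F:1
  CH(CH3) → C:2 H:4
  CH2SO3H → C:1 H:3 S:1 O:3
Element totals:
  C: 5
  H: 11
  F: 1
  O: 3
  S: 1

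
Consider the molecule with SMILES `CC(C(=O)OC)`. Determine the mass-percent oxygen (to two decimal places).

36.32%

Atom tally by fragment:
  CH3 → C:1 H:3
  CH2COOCH3 → C:3 H:5 O:2
Element totals:
  C: 4
  H: 8
  O: 2
Molecular formula: C4H8O2.
Molar mass = 88.106 g/mol.
Mass from O: 2 × 15.999 = 31.998 g/mol.
%O = 31.998 / 88.106 × 100 = 36.32%.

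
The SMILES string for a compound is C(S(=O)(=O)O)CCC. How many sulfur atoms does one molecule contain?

1

Atom tally by fragment:
  HO3SCH2 → C:1 H:3 S:1 O:3
  CH2 → C:1 H:2
  CH2 → C:1 H:2
  CH3 → C:1 H:3
Element totals:
  C: 4
  H: 10
  O: 3
  S: 1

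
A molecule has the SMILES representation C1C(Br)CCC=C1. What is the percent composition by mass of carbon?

Atom tally by fragment:
  cyclohexene ring core → C:6 H:10
  (− 1 ring H displaced by substituents)
  + Br → Br:1
Element totals:
  C: 6
  H: 9
  Br: 1
Molecular formula: C6H9Br.
Molar mass = 161.042 g/mol.
Mass from C: 6 × 12.011 = 72.066 g/mol.
%C = 72.066 / 161.042 × 100 = 44.75%.

44.75%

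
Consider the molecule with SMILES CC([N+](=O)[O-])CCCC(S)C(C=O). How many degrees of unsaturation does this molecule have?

2

Atom tally by fragment:
  CH3 → C:1 H:3
  CH(NO2) → C:1 H:1 N:1 O:2
  CH2 → C:1 H:2
  CH2 → C:1 H:2
  CH2 → C:1 H:2
  CH(SH) → C:1 H:2 S:1
  CH2CHO → C:2 H:3 O:1
Element totals:
  C: 8
  H: 15
  N: 1
  O: 3
  S: 1
Molecular formula: C8H15NO3S.
DoU = (2C + 2 + N − H − X) / 2 = (2·8 + 2 + 1 − 15 − 0) / 2 = 2.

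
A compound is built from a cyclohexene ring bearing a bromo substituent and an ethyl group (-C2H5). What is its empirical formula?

C8H13Br

Atom tally by fragment:
  cyclohexene ring core → C:6 H:10
  (− 2 ring H displaced by substituents)
  + Br → Br:1
  + C2H5 → C:2 H:5
Element totals:
  C: 8
  H: 13
  Br: 1
Molecular formula: C8H13Br.
gcd of subscripts (1, 8, 13) = 1, so the empirical formula equals the molecular formula.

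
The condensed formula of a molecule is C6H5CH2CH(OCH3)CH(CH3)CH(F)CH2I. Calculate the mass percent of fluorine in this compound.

Atom tally by fragment:
  C6H5CH2 → C:7 H:7
  CH(OCH3) → C:2 H:4 O:1
  CH(CH3) → C:2 H:4
  CH(F) → C:1 H:1 F:1
  CH2I → C:1 H:2 I:1
Element totals:
  C: 13
  H: 18
  F: 1
  I: 1
  O: 1
Molecular formula: C13H18FIO.
Molar mass = 336.188 g/mol.
Mass from F: 1 × 18.998 = 18.998 g/mol.
%F = 18.998 / 336.188 × 100 = 5.65%.

5.65%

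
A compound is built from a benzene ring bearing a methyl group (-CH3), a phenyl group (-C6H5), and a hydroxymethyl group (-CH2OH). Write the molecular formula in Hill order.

C14H14O

Atom tally by fragment:
  benzene ring core → C:6 H:6
  (− 3 ring H displaced by substituents)
  + CH3 → C:1 H:3
  + C6H5 → C:6 H:5
  + CH2OH → C:1 H:3 O:1
Element totals:
  C: 14
  H: 14
  O: 1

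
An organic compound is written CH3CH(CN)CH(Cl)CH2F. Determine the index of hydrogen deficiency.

Element totals:
  C: 5
  H: 7
  Cl: 1
  F: 1
  N: 1
Molecular formula: C5H7ClFN.
DoU = (2C + 2 + N − H − X) / 2 = (2·5 + 2 + 1 − 7 − 2) / 2 = 2.

2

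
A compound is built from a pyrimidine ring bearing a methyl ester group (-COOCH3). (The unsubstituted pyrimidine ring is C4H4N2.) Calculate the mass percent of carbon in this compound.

Atom tally by fragment:
  pyrimidine ring core → C:4 H:4 N:2
  (− 1 ring H displaced by substituents)
  + COOCH3 → C:2 H:3 O:2
Element totals:
  C: 6
  H: 6
  N: 2
  O: 2
Molecular formula: C6H6N2O2.
Molar mass = 138.126 g/mol.
Mass from C: 6 × 12.011 = 72.066 g/mol.
%C = 72.066 / 138.126 × 100 = 52.17%.

52.17%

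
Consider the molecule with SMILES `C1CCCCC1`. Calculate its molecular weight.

84.16 g/mol

Atom tally by fragment:
  cyclohexane ring core → C:6 H:12
Element totals:
  C: 6
  H: 12
Molecular formula: C6H12.
  M = 6(12.011) + 12(1.008)
    = 72.066 + 12.096 = 84.162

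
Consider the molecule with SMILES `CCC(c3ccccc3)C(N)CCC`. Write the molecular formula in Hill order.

Atom tally by fragment:
  CH3 → C:1 H:3
  CH2 → C:1 H:2
  CH(C6H5) → C:7 H:6
  CH(NH2) → C:1 H:3 N:1
  CH2 → C:1 H:2
  CH2 → C:1 H:2
  CH3 → C:1 H:3
Element totals:
  C: 13
  H: 21
  N: 1

C13H21N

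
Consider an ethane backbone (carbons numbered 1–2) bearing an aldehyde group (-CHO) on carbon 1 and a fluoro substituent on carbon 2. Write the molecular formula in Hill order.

Atom tally by fragment:
  OHCCH2 → C:2 H:3 O:1
  CH2F → C:1 H:2 F:1
Element totals:
  C: 3
  H: 5
  F: 1
  O: 1

C3H5FO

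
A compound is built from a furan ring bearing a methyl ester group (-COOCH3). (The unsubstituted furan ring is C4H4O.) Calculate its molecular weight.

126.11 g/mol

Atom tally by fragment:
  furan ring core → C:4 H:4 O:1
  (− 1 ring H displaced by substituents)
  + COOCH3 → C:2 H:3 O:2
Element totals:
  C: 6
  H: 6
  O: 3
Molecular formula: C6H6O3.
  M = 6(12.011) + 6(1.008) + 3(15.999)
    = 72.066 + 6.048 + 47.997 = 126.111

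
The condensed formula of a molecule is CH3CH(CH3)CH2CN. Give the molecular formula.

C5H9N

Atom tally by fragment:
  CH3 → C:1 H:3
  CH(CH3) → C:2 H:4
  CH2CN → C:2 H:2 N:1
Element totals:
  C: 5
  H: 9
  N: 1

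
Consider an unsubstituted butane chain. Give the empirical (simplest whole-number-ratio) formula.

C2H5

Atom tally by fragment:
  CH3 → C:1 H:3
  CH2 → C:1 H:2
  CH2 → C:1 H:2
  CH3 → C:1 H:3
Element totals:
  C: 4
  H: 10
Molecular formula: C4H10.
gcd of subscripts = 2; dividing each by 2:
  C: 4/2 = 2
  H: 10/2 = 5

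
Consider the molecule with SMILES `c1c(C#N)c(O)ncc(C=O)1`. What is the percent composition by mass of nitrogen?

Atom tally by fragment:
  pyridine ring core → C:5 H:5 N:1
  (− 3 ring H displaced by substituents)
  + CN → C:1 N:1
  + OH → O:1 H:1
  + CHO → C:1 H:1 O:1
Element totals:
  C: 7
  H: 4
  N: 2
  O: 2
Molecular formula: C7H4N2O2.
Molar mass = 148.121 g/mol.
Mass from N: 2 × 14.007 = 28.014 g/mol.
%N = 28.014 / 148.121 × 100 = 18.91%.

18.91%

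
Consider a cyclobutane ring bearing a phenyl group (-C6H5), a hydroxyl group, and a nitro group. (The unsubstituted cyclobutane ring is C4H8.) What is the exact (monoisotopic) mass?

Atom tally by fragment:
  cyclobutane ring core → C:4 H:8
  (− 3 ring H displaced by substituents)
  + C6H5 → C:6 H:5
  + OH → O:1 H:1
  + NO2 → N:1 O:2
Element totals:
  C: 10
  H: 11
  N: 1
  O: 3
Molecular formula: C10H11NO3.
  M = 10(12.0) + 11(1.007825) + 14.003074 + 3(15.994915)
    = 120.000000 + 11.086075 + 14.003074 + 47.984745 = 193.073894

193.0739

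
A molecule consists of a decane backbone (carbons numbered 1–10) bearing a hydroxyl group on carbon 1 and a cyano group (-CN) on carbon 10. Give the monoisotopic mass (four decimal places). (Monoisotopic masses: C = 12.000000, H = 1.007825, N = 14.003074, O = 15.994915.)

Atom tally by fragment:
  HOCH2 → C:1 H:3 O:1
  CH2 → C:1 H:2
  CH2 → C:1 H:2
  CH2 → C:1 H:2
  CH2 → C:1 H:2
  CH2 → C:1 H:2
  CH2 → C:1 H:2
  CH2 → C:1 H:2
  CH2 → C:1 H:2
  CH2CN → C:2 H:2 N:1
Element totals:
  C: 11
  H: 21
  N: 1
  O: 1
Molecular formula: C11H21NO.
  M = 11(12.0) + 21(1.007825) + 14.003074 + 15.994915
    = 132.000000 + 21.164325 + 14.003074 + 15.994915 = 183.162314

183.1623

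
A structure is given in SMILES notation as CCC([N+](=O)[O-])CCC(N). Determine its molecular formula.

Atom tally by fragment:
  CH3 → C:1 H:3
  CH2 → C:1 H:2
  CH(NO2) → C:1 H:1 N:1 O:2
  CH2 → C:1 H:2
  CH2 → C:1 H:2
  CH2NH2 → C:1 H:4 N:1
Element totals:
  C: 6
  H: 14
  N: 2
  O: 2

C6H14N2O2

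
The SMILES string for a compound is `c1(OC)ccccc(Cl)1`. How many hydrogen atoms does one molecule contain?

7

Atom tally by fragment:
  benzene ring core → C:6 H:6
  (− 2 ring H displaced by substituents)
  + OCH3 → C:1 H:3 O:1
  + Cl → Cl:1
Element totals:
  C: 7
  H: 7
  Cl: 1
  O: 1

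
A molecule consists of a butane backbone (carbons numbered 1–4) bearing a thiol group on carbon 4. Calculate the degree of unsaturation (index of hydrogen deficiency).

Atom tally by fragment:
  CH3 → C:1 H:3
  CH2 → C:1 H:2
  CH2 → C:1 H:2
  CH2SH → C:1 H:3 S:1
Element totals:
  C: 4
  H: 10
  S: 1
Molecular formula: C4H10S.
DoU = (2C + 2 + N − H − X) / 2 = (2·4 + 2 + 0 − 10 − 0) / 2 = 0.

0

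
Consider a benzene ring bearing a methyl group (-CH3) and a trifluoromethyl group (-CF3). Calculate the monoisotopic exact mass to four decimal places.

160.0500

Atom tally by fragment:
  benzene ring core → C:6 H:6
  (− 2 ring H displaced by substituents)
  + CH3 → C:1 H:3
  + CF3 → C:1 F:3
Element totals:
  C: 8
  H: 7
  F: 3
Molecular formula: C8H7F3.
  M = 8(12.0) + 7(1.007825) + 3(18.998403)
    = 96.000000 + 7.054775 + 56.995209 = 160.049984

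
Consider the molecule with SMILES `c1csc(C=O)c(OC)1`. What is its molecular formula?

Atom tally by fragment:
  thiophene ring core → C:4 H:4 S:1
  (− 2 ring H displaced by substituents)
  + CHO → C:1 H:1 O:1
  + OCH3 → C:1 H:3 O:1
Element totals:
  C: 6
  H: 6
  O: 2
  S: 1

C6H6O2S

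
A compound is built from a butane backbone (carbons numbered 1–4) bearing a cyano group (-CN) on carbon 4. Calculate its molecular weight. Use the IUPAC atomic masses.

83.13 g/mol

Atom tally by fragment:
  CH3 → C:1 H:3
  CH2 → C:1 H:2
  CH2 → C:1 H:2
  CH2CN → C:2 H:2 N:1
Element totals:
  C: 5
  H: 9
  N: 1
Molecular formula: C5H9N.
  M = 5(12.011) + 9(1.008) + 14.007
    = 60.055 + 9.072 + 14.007 = 83.134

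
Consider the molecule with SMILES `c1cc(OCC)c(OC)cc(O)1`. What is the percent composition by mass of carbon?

Atom tally by fragment:
  benzene ring core → C:6 H:6
  (− 3 ring H displaced by substituents)
  + OC2H5 → C:2 H:5 O:1
  + OCH3 → C:1 H:3 O:1
  + OH → O:1 H:1
Element totals:
  C: 9
  H: 12
  O: 3
Molecular formula: C9H12O3.
Molar mass = 168.192 g/mol.
Mass from C: 9 × 12.011 = 108.099 g/mol.
%C = 108.099 / 168.192 × 100 = 64.27%.

64.27%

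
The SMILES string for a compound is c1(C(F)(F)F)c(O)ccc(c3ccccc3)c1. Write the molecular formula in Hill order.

C13H9F3O

Atom tally by fragment:
  benzene ring core → C:6 H:6
  (− 3 ring H displaced by substituents)
  + CF3 → C:1 F:3
  + OH → O:1 H:1
  + C6H5 → C:6 H:5
Element totals:
  C: 13
  H: 9
  F: 3
  O: 1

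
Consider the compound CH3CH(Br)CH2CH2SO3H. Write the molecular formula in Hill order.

C4H9BrO3S

Atom tally by fragment:
  CH3 → C:1 H:3
  CH(Br) → C:1 H:1 Br:1
  CH2 → C:1 H:2
  CH2SO3H → C:1 H:3 S:1 O:3
Element totals:
  C: 4
  H: 9
  Br: 1
  O: 3
  S: 1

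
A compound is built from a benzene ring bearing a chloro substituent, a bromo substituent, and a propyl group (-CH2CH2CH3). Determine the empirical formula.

C9H10BrCl

Atom tally by fragment:
  benzene ring core → C:6 H:6
  (− 3 ring H displaced by substituents)
  + Cl → Cl:1
  + Br → Br:1
  + CH2CH2CH3 → C:3 H:7
Element totals:
  C: 9
  H: 10
  Br: 1
  Cl: 1
Molecular formula: C9H10BrCl.
gcd of subscripts (1, 9, 1, 10) = 1, so the empirical formula equals the molecular formula.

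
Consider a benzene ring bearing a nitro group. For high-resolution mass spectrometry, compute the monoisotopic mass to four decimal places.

123.0320

Atom tally by fragment:
  benzene ring core → C:6 H:6
  (− 1 ring H displaced by substituents)
  + NO2 → N:1 O:2
Element totals:
  C: 6
  H: 5
  N: 1
  O: 2
Molecular formula: C6H5NO2.
  M = 6(12.0) + 5(1.007825) + 14.003074 + 2(15.994915)
    = 72.000000 + 5.039125 + 14.003074 + 31.989830 = 123.032029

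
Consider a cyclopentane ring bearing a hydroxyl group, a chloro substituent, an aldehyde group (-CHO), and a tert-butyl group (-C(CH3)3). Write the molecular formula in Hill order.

C10H17ClO2

Atom tally by fragment:
  cyclopentane ring core → C:5 H:10
  (− 4 ring H displaced by substituents)
  + OH → O:1 H:1
  + Cl → Cl:1
  + CHO → C:1 H:1 O:1
  + C(CH3)3 → C:4 H:9
Element totals:
  C: 10
  H: 17
  Cl: 1
  O: 2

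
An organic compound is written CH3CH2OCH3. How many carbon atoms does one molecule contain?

Atom tally by fragment:
  CH3 → C:1 H:3
  CH2OCH3 → C:2 H:5 O:1
Element totals:
  C: 3
  H: 8
  O: 1

3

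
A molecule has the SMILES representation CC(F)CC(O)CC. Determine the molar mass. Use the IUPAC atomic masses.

120.17 g/mol

Atom tally by fragment:
  CH3 → C:1 H:3
  CH(F) → C:1 H:1 F:1
  CH2 → C:1 H:2
  CH(OH) → C:1 H:2 O:1
  CH2 → C:1 H:2
  CH3 → C:1 H:3
Element totals:
  C: 6
  H: 13
  F: 1
  O: 1
Molecular formula: C6H13FO.
  M = 6(12.011) + 13(1.008) + 18.998 + 15.999
    = 72.066 + 13.104 + 18.998 + 15.999 = 120.167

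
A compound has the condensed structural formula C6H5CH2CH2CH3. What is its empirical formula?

Element totals:
  C: 9
  H: 12
Molecular formula: C9H12.
gcd of subscripts = 3; dividing each by 3:
  C: 9/3 = 3
  H: 12/3 = 4

C3H4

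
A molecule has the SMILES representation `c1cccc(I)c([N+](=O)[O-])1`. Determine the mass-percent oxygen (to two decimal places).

12.85%

Atom tally by fragment:
  benzene ring core → C:6 H:6
  (− 2 ring H displaced by substituents)
  + I → I:1
  + NO2 → N:1 O:2
Element totals:
  C: 6
  H: 4
  I: 1
  N: 1
  O: 2
Molecular formula: C6H4INO2.
Molar mass = 249.007 g/mol.
Mass from O: 2 × 15.999 = 31.998 g/mol.
%O = 31.998 / 249.007 × 100 = 12.85%.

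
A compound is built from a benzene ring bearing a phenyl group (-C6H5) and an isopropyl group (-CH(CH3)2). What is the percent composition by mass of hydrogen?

8.22%

Atom tally by fragment:
  benzene ring core → C:6 H:6
  (− 2 ring H displaced by substituents)
  + C6H5 → C:6 H:5
  + CH(CH3)2 → C:3 H:7
Element totals:
  C: 15
  H: 16
Molecular formula: C15H16.
Molar mass = 196.293 g/mol.
Mass from H: 16 × 1.008 = 16.128 g/mol.
%H = 16.128 / 196.293 × 100 = 8.22%.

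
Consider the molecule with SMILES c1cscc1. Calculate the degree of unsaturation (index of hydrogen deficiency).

3

Atom tally by fragment:
  thiophene ring core → C:4 H:4 S:1
Element totals:
  C: 4
  H: 4
  S: 1
Molecular formula: C4H4S.
DoU = (2C + 2 + N − H − X) / 2 = (2·4 + 2 + 0 − 4 − 0) / 2 = 3.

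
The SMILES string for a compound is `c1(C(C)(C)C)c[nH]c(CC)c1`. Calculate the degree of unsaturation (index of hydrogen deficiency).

3

Atom tally by fragment:
  pyrrole ring core → C:4 H:5 N:1
  (− 2 ring H displaced by substituents)
  + C(CH3)3 → C:4 H:9
  + C2H5 → C:2 H:5
Element totals:
  C: 10
  H: 17
  N: 1
Molecular formula: C10H17N.
DoU = (2C + 2 + N − H − X) / 2 = (2·10 + 2 + 1 − 17 − 0) / 2 = 3.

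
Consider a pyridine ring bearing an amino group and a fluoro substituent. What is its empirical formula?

C5H5FN2

Atom tally by fragment:
  pyridine ring core → C:5 H:5 N:1
  (− 2 ring H displaced by substituents)
  + NH2 → N:1 H:2
  + F → F:1
Element totals:
  C: 5
  H: 5
  F: 1
  N: 2
Molecular formula: C5H5FN2.
gcd of subscripts (5, 1, 5, 2) = 1, so the empirical formula equals the molecular formula.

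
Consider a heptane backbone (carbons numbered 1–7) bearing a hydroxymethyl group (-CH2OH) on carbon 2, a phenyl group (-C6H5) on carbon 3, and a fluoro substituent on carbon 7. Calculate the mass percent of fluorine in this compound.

8.47%

Atom tally by fragment:
  CH3 → C:1 H:3
  CH(CH2OH) → C:2 H:4 O:1
  CH(C6H5) → C:7 H:6
  CH2 → C:1 H:2
  CH2 → C:1 H:2
  CH2 → C:1 H:2
  CH2F → C:1 H:2 F:1
Element totals:
  C: 14
  H: 21
  F: 1
  O: 1
Molecular formula: C14H21FO.
Molar mass = 224.319 g/mol.
Mass from F: 1 × 18.998 = 18.998 g/mol.
%F = 18.998 / 224.319 × 100 = 8.47%.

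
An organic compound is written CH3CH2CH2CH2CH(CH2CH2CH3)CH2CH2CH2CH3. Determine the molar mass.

Atom tally by fragment:
  CH3 → C:1 H:3
  CH2 → C:1 H:2
  CH2 → C:1 H:2
  CH2 → C:1 H:2
  CH(CH2CH2CH3) → C:4 H:8
  CH2 → C:1 H:2
  CH2 → C:1 H:2
  CH2 → C:1 H:2
  CH3 → C:1 H:3
Element totals:
  C: 12
  H: 26
Molecular formula: C12H26.
  M = 12(12.011) + 26(1.008)
    = 144.132 + 26.208 = 170.340

170.34 g/mol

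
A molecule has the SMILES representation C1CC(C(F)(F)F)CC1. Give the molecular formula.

C6H9F3

Atom tally by fragment:
  cyclopentane ring core → C:5 H:10
  (− 1 ring H displaced by substituents)
  + CF3 → C:1 F:3
Element totals:
  C: 6
  H: 9
  F: 3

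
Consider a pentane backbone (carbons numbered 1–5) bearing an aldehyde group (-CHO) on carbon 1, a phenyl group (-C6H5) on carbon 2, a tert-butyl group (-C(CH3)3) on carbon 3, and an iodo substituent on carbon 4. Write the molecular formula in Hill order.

Atom tally by fragment:
  OHCCH2 → C:2 H:3 O:1
  CH(C6H5) → C:7 H:6
  CH(C(CH3)3) → C:5 H:10
  CH(I) → C:1 H:1 I:1
  CH3 → C:1 H:3
Element totals:
  C: 16
  H: 23
  I: 1
  O: 1

C16H23IO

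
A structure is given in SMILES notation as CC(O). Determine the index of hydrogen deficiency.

Atom tally by fragment:
  CH3 → C:1 H:3
  CH2OH → C:1 H:3 O:1
Element totals:
  C: 2
  H: 6
  O: 1
Molecular formula: C2H6O.
DoU = (2C + 2 + N − H − X) / 2 = (2·2 + 2 + 0 − 6 − 0) / 2 = 0.

0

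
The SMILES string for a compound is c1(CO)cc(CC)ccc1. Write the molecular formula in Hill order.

Atom tally by fragment:
  benzene ring core → C:6 H:6
  (− 2 ring H displaced by substituents)
  + CH2OH → C:1 H:3 O:1
  + C2H5 → C:2 H:5
Element totals:
  C: 9
  H: 12
  O: 1

C9H12O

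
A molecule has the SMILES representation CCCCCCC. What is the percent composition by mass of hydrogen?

Atom tally by fragment:
  CH3 → C:1 H:3
  CH2 → C:1 H:2
  CH2 → C:1 H:2
  CH2 → C:1 H:2
  CH2 → C:1 H:2
  CH2 → C:1 H:2
  CH3 → C:1 H:3
Element totals:
  C: 7
  H: 16
Molecular formula: C7H16.
Molar mass = 100.205 g/mol.
Mass from H: 16 × 1.008 = 16.128 g/mol.
%H = 16.128 / 100.205 × 100 = 16.10%.

16.10%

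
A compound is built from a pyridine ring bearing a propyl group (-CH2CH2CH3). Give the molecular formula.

Atom tally by fragment:
  pyridine ring core → C:5 H:5 N:1
  (− 1 ring H displaced by substituents)
  + CH2CH2CH3 → C:3 H:7
Element totals:
  C: 8
  H: 11
  N: 1

C8H11N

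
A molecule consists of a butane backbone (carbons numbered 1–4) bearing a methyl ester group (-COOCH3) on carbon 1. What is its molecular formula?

C6H12O2

Atom tally by fragment:
  CH3OOCCH2 → C:3 H:5 O:2
  CH2 → C:1 H:2
  CH2 → C:1 H:2
  CH3 → C:1 H:3
Element totals:
  C: 6
  H: 12
  O: 2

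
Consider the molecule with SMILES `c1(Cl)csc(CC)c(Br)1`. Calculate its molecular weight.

Atom tally by fragment:
  thiophene ring core → C:4 H:4 S:1
  (− 3 ring H displaced by substituents)
  + Cl → Cl:1
  + C2H5 → C:2 H:5
  + Br → Br:1
Element totals:
  C: 6
  H: 6
  Br: 1
  Cl: 1
  S: 1
Molecular formula: C6H6BrClS.
  M = 6(12.011) + 6(1.008) + 79.904 + 35.45 + 32.06
    = 72.066 + 6.048 + 79.904 + 35.450 + 32.060 = 225.528

225.53 g/mol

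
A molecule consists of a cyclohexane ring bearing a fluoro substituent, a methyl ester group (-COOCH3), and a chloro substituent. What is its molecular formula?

Atom tally by fragment:
  cyclohexane ring core → C:6 H:12
  (− 3 ring H displaced by substituents)
  + F → F:1
  + COOCH3 → C:2 H:3 O:2
  + Cl → Cl:1
Element totals:
  C: 8
  H: 12
  Cl: 1
  F: 1
  O: 2

C8H12ClFO2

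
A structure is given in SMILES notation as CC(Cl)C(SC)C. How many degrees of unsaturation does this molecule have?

0

Atom tally by fragment:
  CH3 → C:1 H:3
  CH(Cl) → C:1 H:1 Cl:1
  CH(SCH3) → C:2 H:4 S:1
  CH3 → C:1 H:3
Element totals:
  C: 5
  H: 11
  Cl: 1
  S: 1
Molecular formula: C5H11ClS.
DoU = (2C + 2 + N − H − X) / 2 = (2·5 + 2 + 0 − 11 − 1) / 2 = 0.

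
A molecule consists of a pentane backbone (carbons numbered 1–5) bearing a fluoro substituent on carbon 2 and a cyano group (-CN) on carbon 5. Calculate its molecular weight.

Atom tally by fragment:
  CH3 → C:1 H:3
  CH(F) → C:1 H:1 F:1
  CH2 → C:1 H:2
  CH2 → C:1 H:2
  CH2CN → C:2 H:2 N:1
Element totals:
  C: 6
  H: 10
  F: 1
  N: 1
Molecular formula: C6H10FN.
  M = 6(12.011) + 10(1.008) + 18.998 + 14.007
    = 72.066 + 10.080 + 18.998 + 14.007 = 115.151

115.15 g/mol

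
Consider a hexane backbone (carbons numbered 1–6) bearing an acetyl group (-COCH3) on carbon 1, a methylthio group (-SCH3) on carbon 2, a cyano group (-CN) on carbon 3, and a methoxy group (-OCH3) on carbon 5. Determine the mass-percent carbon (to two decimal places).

Atom tally by fragment:
  CH3COCH2 → C:3 H:5 O:1
  CH(SCH3) → C:2 H:4 S:1
  CH(CN) → C:2 H:1 N:1
  CH2 → C:1 H:2
  CH(OCH3) → C:2 H:4 O:1
  CH3 → C:1 H:3
Element totals:
  C: 11
  H: 19
  N: 1
  O: 2
  S: 1
Molecular formula: C11H19NO2S.
Molar mass = 229.338 g/mol.
Mass from C: 11 × 12.011 = 132.121 g/mol.
%C = 132.121 / 229.338 × 100 = 57.61%.

57.61%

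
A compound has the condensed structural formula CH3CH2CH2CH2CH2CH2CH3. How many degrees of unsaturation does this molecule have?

Atom tally by fragment:
  CH3 → C:1 H:3
  CH2 → C:1 H:2
  CH2 → C:1 H:2
  CH2 → C:1 H:2
  CH2 → C:1 H:2
  CH2 → C:1 H:2
  CH3 → C:1 H:3
Element totals:
  C: 7
  H: 16
Molecular formula: C7H16.
DoU = (2C + 2 + N − H − X) / 2 = (2·7 + 2 + 0 − 16 − 0) / 2 = 0.

0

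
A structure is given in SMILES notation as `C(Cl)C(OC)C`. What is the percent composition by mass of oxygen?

14.74%

Atom tally by fragment:
  ClCH2 → C:1 H:2 Cl:1
  CH(OCH3) → C:2 H:4 O:1
  CH3 → C:1 H:3
Element totals:
  C: 4
  H: 9
  Cl: 1
  O: 1
Molecular formula: C4H9ClO.
Molar mass = 108.565 g/mol.
Mass from O: 1 × 15.999 = 15.999 g/mol.
%O = 15.999 / 108.565 × 100 = 14.74%.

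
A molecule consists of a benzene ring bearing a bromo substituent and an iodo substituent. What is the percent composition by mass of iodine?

44.86%

Atom tally by fragment:
  benzene ring core → C:6 H:6
  (− 2 ring H displaced by substituents)
  + Br → Br:1
  + I → I:1
Element totals:
  C: 6
  H: 4
  Br: 1
  I: 1
Molecular formula: C6H4BrI.
Molar mass = 282.906 g/mol.
Mass from I: 1 × 126.904 = 126.904 g/mol.
%I = 126.904 / 282.906 × 100 = 44.86%.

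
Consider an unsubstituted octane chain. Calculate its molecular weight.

114.23 g/mol

Atom tally by fragment:
  CH3 → C:1 H:3
  CH2 → C:1 H:2
  CH2 → C:1 H:2
  CH2 → C:1 H:2
  CH2 → C:1 H:2
  CH2 → C:1 H:2
  CH2 → C:1 H:2
  CH3 → C:1 H:3
Element totals:
  C: 8
  H: 18
Molecular formula: C8H18.
  M = 8(12.011) + 18(1.008)
    = 96.088 + 18.144 = 114.232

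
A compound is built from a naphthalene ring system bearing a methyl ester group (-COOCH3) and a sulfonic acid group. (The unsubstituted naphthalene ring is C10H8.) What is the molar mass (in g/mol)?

266.27 g/mol

Atom tally by fragment:
  naphthalene ring system core → C:10 H:8
  (− 2 ring H displaced by substituents)
  + COOCH3 → C:2 H:3 O:2
  + SO3H → S:1 O:3 H:1
Element totals:
  C: 12
  H: 10
  O: 5
  S: 1
Molecular formula: C12H10O5S.
  M = 12(12.011) + 10(1.008) + 5(15.999) + 32.06
    = 144.132 + 10.080 + 79.995 + 32.060 = 266.267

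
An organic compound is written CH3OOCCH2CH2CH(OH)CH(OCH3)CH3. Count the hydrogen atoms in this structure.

Atom tally by fragment:
  CH3OOCCH2 → C:3 H:5 O:2
  CH2 → C:1 H:2
  CH(OH) → C:1 H:2 O:1
  CH(OCH3) → C:2 H:4 O:1
  CH3 → C:1 H:3
Element totals:
  C: 8
  H: 16
  O: 4

16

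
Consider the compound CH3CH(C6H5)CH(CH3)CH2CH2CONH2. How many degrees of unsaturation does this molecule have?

Element totals:
  C: 13
  H: 19
  N: 1
  O: 1
Molecular formula: C13H19NO.
DoU = (2C + 2 + N − H − X) / 2 = (2·13 + 2 + 1 − 19 − 0) / 2 = 5.

5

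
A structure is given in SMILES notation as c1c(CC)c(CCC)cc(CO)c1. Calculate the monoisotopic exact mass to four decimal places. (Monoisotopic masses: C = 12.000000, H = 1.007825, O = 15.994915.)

178.1358

Atom tally by fragment:
  benzene ring core → C:6 H:6
  (− 3 ring H displaced by substituents)
  + C2H5 → C:2 H:5
  + CH2CH2CH3 → C:3 H:7
  + CH2OH → C:1 H:3 O:1
Element totals:
  C: 12
  H: 18
  O: 1
Molecular formula: C12H18O.
  M = 12(12.0) + 18(1.007825) + 15.994915
    = 144.000000 + 18.140850 + 15.994915 = 178.135765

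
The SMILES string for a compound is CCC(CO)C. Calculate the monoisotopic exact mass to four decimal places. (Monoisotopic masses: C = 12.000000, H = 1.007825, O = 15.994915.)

Atom tally by fragment:
  CH3 → C:1 H:3
  CH2 → C:1 H:2
  CH(CH2OH) → C:2 H:4 O:1
  CH3 → C:1 H:3
Element totals:
  C: 5
  H: 12
  O: 1
Molecular formula: C5H12O.
  M = 5(12.0) + 12(1.007825) + 15.994915
    = 60.000000 + 12.093900 + 15.994915 = 88.088815

88.0888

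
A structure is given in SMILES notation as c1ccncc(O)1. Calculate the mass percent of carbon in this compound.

Atom tally by fragment:
  pyridine ring core → C:5 H:5 N:1
  (− 1 ring H displaced by substituents)
  + OH → O:1 H:1
Element totals:
  C: 5
  H: 5
  N: 1
  O: 1
Molecular formula: C5H5NO.
Molar mass = 95.101 g/mol.
Mass from C: 5 × 12.011 = 60.055 g/mol.
%C = 60.055 / 95.101 × 100 = 63.15%.

63.15%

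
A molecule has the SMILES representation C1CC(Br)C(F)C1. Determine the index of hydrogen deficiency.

1

Atom tally by fragment:
  cyclopentane ring core → C:5 H:10
  (− 2 ring H displaced by substituents)
  + Br → Br:1
  + F → F:1
Element totals:
  C: 5
  H: 8
  Br: 1
  F: 1
Molecular formula: C5H8BrF.
DoU = (2C + 2 + N − H − X) / 2 = (2·5 + 2 + 0 − 8 − 2) / 2 = 1.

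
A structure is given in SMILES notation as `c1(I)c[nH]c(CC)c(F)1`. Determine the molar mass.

Atom tally by fragment:
  pyrrole ring core → C:4 H:5 N:1
  (− 3 ring H displaced by substituents)
  + I → I:1
  + C2H5 → C:2 H:5
  + F → F:1
Element totals:
  C: 6
  H: 7
  F: 1
  I: 1
  N: 1
Molecular formula: C6H7FIN.
  M = 6(12.011) + 7(1.008) + 18.998 + 126.904 + 14.007
    = 72.066 + 7.056 + 18.998 + 126.904 + 14.007 = 239.031

239.03 g/mol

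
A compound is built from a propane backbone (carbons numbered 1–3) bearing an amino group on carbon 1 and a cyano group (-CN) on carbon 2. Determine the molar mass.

84.12 g/mol

Atom tally by fragment:
  H2NCH2 → C:1 H:4 N:1
  CH(CN) → C:2 H:1 N:1
  CH3 → C:1 H:3
Element totals:
  C: 4
  H: 8
  N: 2
Molecular formula: C4H8N2.
  M = 4(12.011) + 8(1.008) + 2(14.007)
    = 48.044 + 8.064 + 28.014 = 84.122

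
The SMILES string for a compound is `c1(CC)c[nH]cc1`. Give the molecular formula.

Atom tally by fragment:
  pyrrole ring core → C:4 H:5 N:1
  (− 1 ring H displaced by substituents)
  + C2H5 → C:2 H:5
Element totals:
  C: 6
  H: 9
  N: 1

C6H9N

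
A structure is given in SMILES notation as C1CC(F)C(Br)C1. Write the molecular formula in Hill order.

Atom tally by fragment:
  cyclopentane ring core → C:5 H:10
  (− 2 ring H displaced by substituents)
  + F → F:1
  + Br → Br:1
Element totals:
  C: 5
  H: 8
  Br: 1
  F: 1

C5H8BrF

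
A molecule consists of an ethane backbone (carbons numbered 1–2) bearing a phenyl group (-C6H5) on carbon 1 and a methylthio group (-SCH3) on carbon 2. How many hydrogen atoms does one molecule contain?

12

Atom tally by fragment:
  C6H5CH2 → C:7 H:7
  CH2SCH3 → C:2 H:5 S:1
Element totals:
  C: 9
  H: 12
  S: 1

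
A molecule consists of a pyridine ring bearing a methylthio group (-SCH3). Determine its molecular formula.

Atom tally by fragment:
  pyridine ring core → C:5 H:5 N:1
  (− 1 ring H displaced by substituents)
  + SCH3 → C:1 H:3 S:1
Element totals:
  C: 6
  H: 7
  N: 1
  S: 1

C6H7NS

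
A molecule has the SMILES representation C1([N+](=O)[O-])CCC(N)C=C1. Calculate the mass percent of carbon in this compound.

Atom tally by fragment:
  cyclohexene ring core → C:6 H:10
  (− 2 ring H displaced by substituents)
  + NO2 → N:1 O:2
  + NH2 → N:1 H:2
Element totals:
  C: 6
  H: 10
  N: 2
  O: 2
Molecular formula: C6H10N2O2.
Molar mass = 142.158 g/mol.
Mass from C: 6 × 12.011 = 72.066 g/mol.
%C = 72.066 / 142.158 × 100 = 50.69%.

50.69%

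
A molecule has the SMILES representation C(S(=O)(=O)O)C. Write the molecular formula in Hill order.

Atom tally by fragment:
  HO3SCH2 → C:1 H:3 S:1 O:3
  CH3 → C:1 H:3
Element totals:
  C: 2
  H: 6
  O: 3
  S: 1

C2H6O3S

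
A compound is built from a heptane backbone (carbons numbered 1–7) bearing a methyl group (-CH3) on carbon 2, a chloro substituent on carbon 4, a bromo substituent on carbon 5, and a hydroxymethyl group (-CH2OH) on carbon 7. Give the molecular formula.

Atom tally by fragment:
  CH3 → C:1 H:3
  CH(CH3) → C:2 H:4
  CH2 → C:1 H:2
  CH(Cl) → C:1 H:1 Cl:1
  CH(Br) → C:1 H:1 Br:1
  CH2 → C:1 H:2
  CH2CH2OH → C:2 H:5 O:1
Element totals:
  C: 9
  H: 18
  Br: 1
  Cl: 1
  O: 1

C9H18BrClO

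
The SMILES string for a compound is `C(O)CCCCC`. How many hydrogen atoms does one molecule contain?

Atom tally by fragment:
  HOCH2 → C:1 H:3 O:1
  CH2 → C:1 H:2
  CH2 → C:1 H:2
  CH2 → C:1 H:2
  CH2 → C:1 H:2
  CH3 → C:1 H:3
Element totals:
  C: 6
  H: 14
  O: 1

14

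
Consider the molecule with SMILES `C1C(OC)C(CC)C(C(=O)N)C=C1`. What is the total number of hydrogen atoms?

Atom tally by fragment:
  cyclohexene ring core → C:6 H:10
  (− 3 ring H displaced by substituents)
  + OCH3 → C:1 H:3 O:1
  + C2H5 → C:2 H:5
  + CONH2 → C:1 H:2 O:1 N:1
Element totals:
  C: 10
  H: 17
  N: 1
  O: 2

17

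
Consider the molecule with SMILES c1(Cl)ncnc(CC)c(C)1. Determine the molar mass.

156.61 g/mol

Atom tally by fragment:
  pyrimidine ring core → C:4 H:4 N:2
  (− 3 ring H displaced by substituents)
  + Cl → Cl:1
  + C2H5 → C:2 H:5
  + CH3 → C:1 H:3
Element totals:
  C: 7
  H: 9
  Cl: 1
  N: 2
Molecular formula: C7H9ClN2.
  M = 7(12.011) + 9(1.008) + 35.45 + 2(14.007)
    = 84.077 + 9.072 + 35.450 + 28.014 = 156.613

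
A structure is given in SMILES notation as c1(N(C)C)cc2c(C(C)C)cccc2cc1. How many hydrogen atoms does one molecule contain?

19

Atom tally by fragment:
  naphthalene ring system core → C:10 H:8
  (− 2 ring H displaced by substituents)
  + N(CH3)2 → N:1 C:2 H:6
  + CH(CH3)2 → C:3 H:7
Element totals:
  C: 15
  H: 19
  N: 1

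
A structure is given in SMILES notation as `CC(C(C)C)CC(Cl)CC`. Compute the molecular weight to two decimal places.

Atom tally by fragment:
  CH3 → C:1 H:3
  CH(CH(CH3)2) → C:4 H:8
  CH2 → C:1 H:2
  CH(Cl) → C:1 H:1 Cl:1
  CH2 → C:1 H:2
  CH3 → C:1 H:3
Element totals:
  C: 9
  H: 19
  Cl: 1
Molecular formula: C9H19Cl.
  M = 9(12.011) + 19(1.008) + 35.45
    = 108.099 + 19.152 + 35.450 = 162.701

162.70 g/mol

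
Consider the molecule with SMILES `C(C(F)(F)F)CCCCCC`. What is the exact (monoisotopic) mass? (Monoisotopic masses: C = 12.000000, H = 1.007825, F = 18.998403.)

168.1126

Atom tally by fragment:
  F3CCH2 → C:2 H:2 F:3
  CH2 → C:1 H:2
  CH2 → C:1 H:2
  CH2 → C:1 H:2
  CH2 → C:1 H:2
  CH2 → C:1 H:2
  CH3 → C:1 H:3
Element totals:
  C: 8
  H: 15
  F: 3
Molecular formula: C8H15F3.
  M = 8(12.0) + 15(1.007825) + 3(18.998403)
    = 96.000000 + 15.117375 + 56.995209 = 168.112584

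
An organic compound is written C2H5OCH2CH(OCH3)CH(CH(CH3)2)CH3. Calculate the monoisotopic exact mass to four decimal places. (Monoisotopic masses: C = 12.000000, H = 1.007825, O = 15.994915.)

174.1620

Atom tally by fragment:
  C2H5OCH2 → C:3 H:7 O:1
  CH(OCH3) → C:2 H:4 O:1
  CH(CH(CH3)2) → C:4 H:8
  CH3 → C:1 H:3
Element totals:
  C: 10
  H: 22
  O: 2
Molecular formula: C10H22O2.
  M = 10(12.0) + 22(1.007825) + 2(15.994915)
    = 120.000000 + 22.172150 + 31.989830 = 174.161980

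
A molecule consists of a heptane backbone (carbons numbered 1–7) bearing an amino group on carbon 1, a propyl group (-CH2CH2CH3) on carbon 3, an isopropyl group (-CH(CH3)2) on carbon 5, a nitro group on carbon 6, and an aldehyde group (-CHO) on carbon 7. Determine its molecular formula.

C14H28N2O3

Atom tally by fragment:
  H2NCH2 → C:1 H:4 N:1
  CH2 → C:1 H:2
  CH(CH2CH2CH3) → C:4 H:8
  CH2 → C:1 H:2
  CH(CH(CH3)2) → C:4 H:8
  CH(NO2) → C:1 H:1 N:1 O:2
  CH2CHO → C:2 H:3 O:1
Element totals:
  C: 14
  H: 28
  N: 2
  O: 3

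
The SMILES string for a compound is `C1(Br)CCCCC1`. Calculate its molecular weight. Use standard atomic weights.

Atom tally by fragment:
  cyclohexane ring core → C:6 H:12
  (− 1 ring H displaced by substituents)
  + Br → Br:1
Element totals:
  C: 6
  H: 11
  Br: 1
Molecular formula: C6H11Br.
  M = 6(12.011) + 11(1.008) + 79.904
    = 72.066 + 11.088 + 79.904 = 163.058

163.06 g/mol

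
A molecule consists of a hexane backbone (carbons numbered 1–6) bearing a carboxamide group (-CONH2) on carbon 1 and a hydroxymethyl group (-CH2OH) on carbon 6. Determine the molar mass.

Atom tally by fragment:
  H2NOCCH2 → C:2 H:4 O:1 N:1
  CH2 → C:1 H:2
  CH2 → C:1 H:2
  CH2 → C:1 H:2
  CH2 → C:1 H:2
  CH2CH2OH → C:2 H:5 O:1
Element totals:
  C: 8
  H: 17
  N: 1
  O: 2
Molecular formula: C8H17NO2.
  M = 8(12.011) + 17(1.008) + 14.007 + 2(15.999)
    = 96.088 + 17.136 + 14.007 + 31.998 = 159.229

159.23 g/mol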